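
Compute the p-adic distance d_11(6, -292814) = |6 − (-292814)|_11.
d_11(6, -292814) = 1/14641

Step 1 — x − y = 6 − (-292814) = 292820. Step 2 — v_11(292820) = 4 (factor: 292820 = (11^4 · 20); the sign does not affect v_p). Step 3 — |x − y|_11 = 11^{-4} = 1/14641.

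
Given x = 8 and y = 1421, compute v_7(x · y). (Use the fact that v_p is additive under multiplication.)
v_7(11368) = 2

v_p(x) = 0 (factor: 8 = 7^0 · 8); v_p(y) = 2 (factor: 1421 = 7^2 · 29). Additivity: v_p(xy) = v_p(x) + v_p(y) = 0 + 2 = 2. (Direct check: xy = 11368 = 7^2 · (232).)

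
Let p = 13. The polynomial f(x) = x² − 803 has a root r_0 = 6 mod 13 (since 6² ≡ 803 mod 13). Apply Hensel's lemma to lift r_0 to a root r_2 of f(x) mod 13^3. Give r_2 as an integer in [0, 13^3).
r_2 = 1943 (mod 2197)

Hensel's recurrence: r_{i+1} = r_i − f(r_i)·(f′(r_i))^{-1} mod 13^{i+2}, with f′(x) = 2x. Iterate:
  r_0 = 6 (mod 13)
  r_1 = 84 (mod 169)
  r_2 = 1943 (mod 2197)
Final: r_2 = 1943, and one checks f(r_2) ≡ 0 mod 13^3.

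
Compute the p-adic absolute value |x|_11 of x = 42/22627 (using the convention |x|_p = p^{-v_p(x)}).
|42/22627|_11 = 1331

Step 1 — compute v_11(x) by factoring powers of 11 out of the numerator and denominator: v_11(42/22627) = -3. Step 2 — apply |x|_p = p^{-v_p(x)} = 11^{3} = 1331.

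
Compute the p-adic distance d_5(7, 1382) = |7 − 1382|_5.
d_5(7, 1382) = 1/125

Step 1 — x − y = 7 − 1382 = -1375. Step 2 — v_5(-1375) = 3 (factor: -1375 = −(5^3 · 11); the sign does not affect v_p). Step 3 — |x − y|_5 = 5^{-3} = 1/125.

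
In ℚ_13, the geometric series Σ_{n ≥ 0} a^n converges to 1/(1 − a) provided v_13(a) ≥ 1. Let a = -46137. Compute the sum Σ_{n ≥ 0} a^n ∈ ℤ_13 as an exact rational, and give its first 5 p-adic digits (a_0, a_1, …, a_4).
Σ a^n = 1/(1 − a) = 1/46138;  first 5 digits = (1, 0, 0, 5, 11)

v_13(a) = 3 ≥ 1, so the series converges in ℤ_13 to 1/(1 − a) = 1/(1 − (-46137)) = 1/46138. Expand this rational in ℤ_13: compute digits iteratively via d_i = x_i mod 13, x_{i+1} = (x_i − d_i)/13. The first 5 digits are (1, 0, 0, 5, 11).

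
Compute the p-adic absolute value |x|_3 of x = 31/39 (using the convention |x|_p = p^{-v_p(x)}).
|31/39|_3 = 3

Step 1 — compute v_3(x) by factoring powers of 3 out of the numerator and denominator: v_3(31/39) = -1. Step 2 — apply |x|_p = p^{-v_p(x)} = 3^{1} = 3.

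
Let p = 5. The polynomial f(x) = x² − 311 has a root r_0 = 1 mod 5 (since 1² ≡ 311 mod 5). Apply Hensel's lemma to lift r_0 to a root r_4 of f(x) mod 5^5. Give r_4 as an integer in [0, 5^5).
r_4 = 81 (mod 3125)

Hensel's recurrence: r_{i+1} = r_i − f(r_i)·(f′(r_i))^{-1} mod 5^{i+2}, with f′(x) = 2x. Iterate:
  r_0 = 1 (mod 5)
  r_1 = 6 (mod 25)
  r_2 = 81 (mod 125)
  r_3 = 81 (mod 625)
  r_4 = 81 (mod 3125)
Final: r_4 = 81, and one checks f(r_4) ≡ 0 mod 5^5.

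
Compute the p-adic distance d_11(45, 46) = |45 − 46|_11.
d_11(45, 46) = 1

Step 1 — x − y = 45 − 46 = -1. Step 2 — v_11(-1) = 0 (factor: -1 = −(11^0 · 1); the sign does not affect v_p). Step 3 — |x − y|_11 = 11^{0} = 1.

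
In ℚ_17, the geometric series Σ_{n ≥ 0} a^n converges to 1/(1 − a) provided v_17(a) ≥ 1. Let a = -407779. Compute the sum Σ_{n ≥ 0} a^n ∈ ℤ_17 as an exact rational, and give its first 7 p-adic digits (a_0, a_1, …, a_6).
Σ a^n = 1/(1 − a) = 1/407780;  first 7 digits = (1, 0, 0, 2, 12, 16, 3)

v_17(a) = 3 ≥ 1, so the series converges in ℤ_17 to 1/(1 − a) = 1/(1 − (-407779)) = 1/407780. Expand this rational in ℤ_17: compute digits iteratively via d_i = x_i mod 17, x_{i+1} = (x_i − d_i)/17. The first 7 digits are (1, 0, 0, 2, 12, 16, 3).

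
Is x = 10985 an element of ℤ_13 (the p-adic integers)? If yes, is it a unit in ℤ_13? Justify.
x ∈ ℤ_13 but not a unit; v_13(x) = 3 > 0

ℤ_13 = {x ∈ ℚ_13 : v_13(x) ≥ 0} and ℤ_13^× = {x ∈ ℤ_13 : v_13(x) = 0}. Here v_13(10985) = v_13(num) − v_13(den) = 3; compare against these criteria.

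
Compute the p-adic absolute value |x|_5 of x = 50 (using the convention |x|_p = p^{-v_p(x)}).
|50|_5 = 1/25

Step 1 — compute v_5(x) by factoring powers of 5 out of the numerator and denominator: v_5(50) = 2. Step 2 — apply |x|_p = p^{-v_p(x)} = 5^{-2} = 1/25.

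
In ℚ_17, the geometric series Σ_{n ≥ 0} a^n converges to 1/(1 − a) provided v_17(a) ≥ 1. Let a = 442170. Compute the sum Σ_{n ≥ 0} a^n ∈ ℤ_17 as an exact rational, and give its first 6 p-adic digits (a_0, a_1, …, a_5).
Σ a^n = 1/(1 − a) = -1/442169;  first 6 digits = (1, 0, 0, 5, 5, 0)

v_17(a) = 3 ≥ 1, so the series converges in ℤ_17 to 1/(1 − a) = 1/(1 − 442170) = -1/442169. Expand this rational in ℤ_17: compute digits iteratively via d_i = x_i mod 17, x_{i+1} = (x_i − d_i)/17. The first 6 digits are (1, 0, 0, 5, 5, 0).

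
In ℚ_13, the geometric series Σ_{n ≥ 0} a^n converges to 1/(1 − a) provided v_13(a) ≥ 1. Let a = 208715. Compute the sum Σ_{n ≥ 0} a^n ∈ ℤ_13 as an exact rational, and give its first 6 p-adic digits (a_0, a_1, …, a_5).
Σ a^n = 1/(1 − a) = -1/208714;  first 6 digits = (1, 0, 0, 4, 7, 0)

v_13(a) = 3 ≥ 1, so the series converges in ℤ_13 to 1/(1 − a) = 1/(1 − 208715) = -1/208714. Expand this rational in ℤ_13: compute digits iteratively via d_i = x_i mod 13, x_{i+1} = (x_i − d_i)/13. The first 6 digits are (1, 0, 0, 4, 7, 0).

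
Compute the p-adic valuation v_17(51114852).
v_17(51114852) = 5

v_17(n) is the largest exponent k such that 17^k divides n. Factor out: 51114852 = 17^5 · 36. (Sign doesn't affect v_p.) So v_17(51114852) = 5.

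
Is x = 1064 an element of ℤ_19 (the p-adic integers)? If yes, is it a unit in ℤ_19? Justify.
x ∈ ℤ_19 but not a unit; v_19(x) = 1 > 0

ℤ_19 = {x ∈ ℚ_19 : v_19(x) ≥ 0} and ℤ_19^× = {x ∈ ℤ_19 : v_19(x) = 0}. Here v_19(1064) = v_19(num) − v_19(den) = 1; compare against these criteria.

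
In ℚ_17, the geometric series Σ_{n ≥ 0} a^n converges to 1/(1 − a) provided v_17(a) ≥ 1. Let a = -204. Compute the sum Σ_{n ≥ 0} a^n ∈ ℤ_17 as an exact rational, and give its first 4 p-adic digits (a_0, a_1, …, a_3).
Σ a^n = 1/(1 − a) = 1/205;  first 4 digits = (1, 5, 7, 14)

v_17(a) = 1 ≥ 1, so the series converges in ℤ_17 to 1/(1 − a) = 1/(1 − (-204)) = 1/205. Expand this rational in ℤ_17: compute digits iteratively via d_i = x_i mod 17, x_{i+1} = (x_i − d_i)/17. The first 4 digits are (1, 5, 7, 14).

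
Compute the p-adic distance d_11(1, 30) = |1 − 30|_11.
d_11(1, 30) = 1

Step 1 — x − y = 1 − 30 = -29. Step 2 — v_11(-29) = 0 (factor: -29 = −(11^0 · 29); the sign does not affect v_p). Step 3 — |x − y|_11 = 11^{0} = 1.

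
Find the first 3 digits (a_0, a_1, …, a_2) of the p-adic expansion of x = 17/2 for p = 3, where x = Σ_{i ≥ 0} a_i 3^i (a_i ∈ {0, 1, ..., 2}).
(a_0, …, a_2) = (1, 1, 2)

v_3(17/2) = 0 (numerator and denominator both coprime to 3), so x ∈ ℤ_3^×. Compute digits iteratively via a_i = x_i mod 3, x_{i+1} = (x_i − a_i)/3, with x_0 = x:
  x_0 = 17/2;  a_0 = 1;  x_1 = (x_0 − 1)/3 = 5/2
  x_1 = 5/2;  a_1 = 1;  x_2 = (x_1 − 1)/3 = 1/2
  x_2 = 1/2;  a_2 = 2;  x_3 = (x_2 − 2)/3 = -1/2
Digits: (1, 1, 2).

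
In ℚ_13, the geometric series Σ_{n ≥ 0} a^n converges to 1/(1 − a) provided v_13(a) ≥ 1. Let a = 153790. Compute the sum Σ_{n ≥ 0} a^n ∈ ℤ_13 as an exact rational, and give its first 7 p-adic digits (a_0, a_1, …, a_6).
Σ a^n = 1/(1 − a) = -1/153789;  first 7 digits = (1, 0, 0, 5, 5, 0, 12)

v_13(a) = 3 ≥ 1, so the series converges in ℤ_13 to 1/(1 − a) = 1/(1 − 153790) = -1/153789. Expand this rational in ℤ_13: compute digits iteratively via d_i = x_i mod 13, x_{i+1} = (x_i − d_i)/13. The first 7 digits are (1, 0, 0, 5, 5, 0, 12).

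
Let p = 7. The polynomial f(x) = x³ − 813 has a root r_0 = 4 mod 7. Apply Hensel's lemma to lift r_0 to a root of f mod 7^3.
r_2 = 235 (mod 343)

Hensel: r_{i+1} = r_i − f(r_i)/f′(r_i) mod 7^{i+2}, where f′(x) = 3x². Iterate:
  r_0 = 4 (mod 7)
  r_1 = 39 (mod 49)
  r_2 = 235 (mod 343)
Final: r = 235 with f(r) ≡ 0 mod 7^3.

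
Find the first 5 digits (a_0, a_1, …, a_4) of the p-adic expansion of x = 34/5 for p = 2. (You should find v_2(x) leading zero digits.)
(a_0, …, a_4) = (0, 1, 0, 1, 1)

v_2(34/5) = 1, so a_0 = ... = a_0 = 0. Factor out: x = 2^1 · u with u = 17/5 a unit in ℤ_2. Expand u iteratively via a_{v+i} = u_i mod 2, u_{i+1} = (u_i − a_{v+i})/2:
  u_0 = 17/5;  a_1 = 1;  u_1 = (u_0 − 1)/2 = 6/5
  u_1 = 6/5;  a_2 = 0;  u_2 = (u_1 − 0)/2 = 3/5
  u_2 = 3/5;  a_3 = 1;  u_3 = (u_2 − 1)/2 = -1/5
  u_3 = -1/5;  a_4 = 1;  u_4 = (u_3 − 1)/2 = -3/5
Digits: (0, 1, 0, 1, 1).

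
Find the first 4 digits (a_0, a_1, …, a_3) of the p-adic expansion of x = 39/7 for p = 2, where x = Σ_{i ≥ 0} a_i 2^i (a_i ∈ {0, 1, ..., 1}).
(a_0, …, a_3) = (1, 0, 0, 0)

v_2(39/7) = 0 (numerator and denominator both coprime to 2), so x ∈ ℤ_2^×. Compute digits iteratively via a_i = x_i mod 2, x_{i+1} = (x_i − a_i)/2, with x_0 = x:
  x_0 = 39/7;  a_0 = 1;  x_1 = (x_0 − 1)/2 = 16/7
  x_1 = 16/7;  a_1 = 0;  x_2 = (x_1 − 0)/2 = 8/7
  x_2 = 8/7;  a_2 = 0;  x_3 = (x_2 − 0)/2 = 4/7
  x_3 = 4/7;  a_3 = 0;  x_4 = (x_3 − 0)/2 = 2/7
Digits: (1, 0, 0, 0).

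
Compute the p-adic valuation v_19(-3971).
v_19(-3971) = 2

v_19(n) is the largest exponent k such that 19^k divides n. Factor out: -3971 = -19^2 · 11. (Sign doesn't affect v_p.) So v_19(-3971) = 2.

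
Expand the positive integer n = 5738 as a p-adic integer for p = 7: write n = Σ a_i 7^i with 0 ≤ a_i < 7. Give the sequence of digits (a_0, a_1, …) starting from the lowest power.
(a_0, a_1, …) = (5, 0, 5, 2, 2)

Repeated division by 7 gives the digits low-to-high: 5738 = 5 + 5·7^2 + 2·7^3 + 2·7^4. Digit sequence: (5, 0, 5, 2, 2).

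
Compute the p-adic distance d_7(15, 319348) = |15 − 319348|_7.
d_7(15, 319348) = 1/16807

Step 1 — x − y = 15 − 319348 = -319333. Step 2 — v_7(-319333) = 5 (factor: -319333 = −(7^5 · 19); the sign does not affect v_p). Step 3 — |x − y|_7 = 7^{-5} = 1/16807.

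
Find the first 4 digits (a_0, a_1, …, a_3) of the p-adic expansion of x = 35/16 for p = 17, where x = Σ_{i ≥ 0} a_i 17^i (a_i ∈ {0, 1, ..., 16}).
(a_0, …, a_3) = (16, 13, 13, 13)

v_17(35/16) = 0 (numerator and denominator both coprime to 17), so x ∈ ℤ_17^×. Compute digits iteratively via a_i = x_i mod 17, x_{i+1} = (x_i − a_i)/17, with x_0 = x:
  x_0 = 35/16;  a_0 = 16;  x_1 = (x_0 − 16)/17 = -13/16
  x_1 = -13/16;  a_1 = 13;  x_2 = (x_1 − 13)/17 = -13/16
  x_2 = -13/16;  a_2 = 13;  x_3 = (x_2 − 13)/17 = -13/16
  x_3 = -13/16;  a_3 = 13;  x_4 = (x_3 − 13)/17 = -13/16
Digits: (16, 13, 13, 13).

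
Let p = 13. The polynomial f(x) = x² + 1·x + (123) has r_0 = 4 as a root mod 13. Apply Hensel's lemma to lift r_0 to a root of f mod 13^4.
r_3 = 23235 (mod 28561)

Hensel: r_{i+1} = r_i − f(r_i)·(f′(r_i))^{-1} mod 13^{i+2}, f′(x) = 2x + 1. Iterate:
  r_0 = 4 (mod 13)
  r_1 = 82 (mod 169)
  r_2 = 1265 (mod 2197)
  r_3 = 23235 (mod 28561)
Final: r = 23235 satisfies f(r) ≡ 0 mod 13^4.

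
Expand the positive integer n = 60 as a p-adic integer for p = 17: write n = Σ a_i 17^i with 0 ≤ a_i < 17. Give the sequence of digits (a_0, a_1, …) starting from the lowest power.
(a_0, a_1, …) = (9, 3)

Repeated division by 17 gives the digits low-to-high: 60 = 9 + 3·17^1. Digit sequence: (9, 3).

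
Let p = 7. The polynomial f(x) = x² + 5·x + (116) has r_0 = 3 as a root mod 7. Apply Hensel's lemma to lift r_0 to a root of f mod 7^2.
r_1 = 17 (mod 49)

Hensel: r_{i+1} = r_i − f(r_i)·(f′(r_i))^{-1} mod 7^{i+2}, f′(x) = 2x + 5. Iterate:
  r_0 = 3 (mod 7)
  r_1 = 17 (mod 49)
Final: r = 17 satisfies f(r) ≡ 0 mod 7^2.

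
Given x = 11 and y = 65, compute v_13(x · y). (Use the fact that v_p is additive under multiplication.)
v_13(715) = 1

v_p(x) = 0 (factor: 11 = 13^0 · 11); v_p(y) = 1 (factor: 65 = 13^1 · 5). Additivity: v_p(xy) = v_p(x) + v_p(y) = 0 + 1 = 1. (Direct check: xy = 715 = 13^1 · (55).)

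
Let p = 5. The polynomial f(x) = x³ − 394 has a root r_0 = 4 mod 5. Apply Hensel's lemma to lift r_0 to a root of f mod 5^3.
r_2 = 64 (mod 125)

Hensel: r_{i+1} = r_i − f(r_i)/f′(r_i) mod 5^{i+2}, where f′(x) = 3x². Iterate:
  r_0 = 4 (mod 5)
  r_1 = 14 (mod 25)
  r_2 = 64 (mod 125)
Final: r = 64 with f(r) ≡ 0 mod 5^3.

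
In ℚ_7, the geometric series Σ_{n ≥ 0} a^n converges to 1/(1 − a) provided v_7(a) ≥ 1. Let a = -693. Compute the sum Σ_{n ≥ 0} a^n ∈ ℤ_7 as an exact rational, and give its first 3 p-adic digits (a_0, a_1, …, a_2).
Σ a^n = 1/(1 − a) = 1/694;  first 3 digits = (1, 6, 0)

v_7(a) = 1 ≥ 1, so the series converges in ℤ_7 to 1/(1 − a) = 1/(1 − (-693)) = 1/694. Expand this rational in ℤ_7: compute digits iteratively via d_i = x_i mod 7, x_{i+1} = (x_i − d_i)/7. The first 3 digits are (1, 6, 0).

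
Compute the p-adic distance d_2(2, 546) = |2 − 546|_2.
d_2(2, 546) = 1/32

Step 1 — x − y = 2 − 546 = -544. Step 2 — v_2(-544) = 5 (factor: -544 = −(2^5 · 17); the sign does not affect v_p). Step 3 — |x − y|_2 = 2^{-5} = 1/32.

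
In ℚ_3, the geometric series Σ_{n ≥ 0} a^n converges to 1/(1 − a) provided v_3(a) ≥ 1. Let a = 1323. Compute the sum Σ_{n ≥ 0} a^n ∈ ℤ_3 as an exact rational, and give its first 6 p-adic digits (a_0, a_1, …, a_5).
Σ a^n = 1/(1 − a) = -1/1322;  first 6 digits = (1, 0, 0, 1, 1, 2)

v_3(a) = 3 ≥ 1, so the series converges in ℤ_3 to 1/(1 − a) = 1/(1 − 1323) = -1/1322. Expand this rational in ℤ_3: compute digits iteratively via d_i = x_i mod 3, x_{i+1} = (x_i − d_i)/3. The first 6 digits are (1, 0, 0, 1, 1, 2).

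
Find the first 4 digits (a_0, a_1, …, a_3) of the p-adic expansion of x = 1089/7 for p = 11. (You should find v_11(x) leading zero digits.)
(a_0, …, a_3) = (0, 0, 6, 9)

v_11(1089/7) = 2, so a_0 = ... = a_1 = 0. Factor out: x = 11^2 · u with u = 9/7 a unit in ℤ_11. Expand u iteratively via a_{v+i} = u_i mod 11, u_{i+1} = (u_i − a_{v+i})/11:
  u_0 = 9/7;  a_2 = 6;  u_1 = (u_0 − 6)/11 = -3/7
  u_1 = -3/7;  a_3 = 9;  u_2 = (u_1 − 9)/11 = -6/7
Digits: (0, 0, 6, 9).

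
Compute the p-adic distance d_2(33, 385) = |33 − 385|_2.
d_2(33, 385) = 1/32

Step 1 — x − y = 33 − 385 = -352. Step 2 — v_2(-352) = 5 (factor: -352 = −(2^5 · 11); the sign does not affect v_p). Step 3 — |x − y|_2 = 2^{-5} = 1/32.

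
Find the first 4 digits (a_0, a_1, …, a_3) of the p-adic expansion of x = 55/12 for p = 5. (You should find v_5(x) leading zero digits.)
(a_0, …, a_3) = (0, 3, 0, 2)

v_5(55/12) = 1, so a_0 = ... = a_0 = 0. Factor out: x = 5^1 · u with u = 11/12 a unit in ℤ_5. Expand u iteratively via a_{v+i} = u_i mod 5, u_{i+1} = (u_i − a_{v+i})/5:
  u_0 = 11/12;  a_1 = 3;  u_1 = (u_0 − 3)/5 = -5/12
  u_1 = -5/12;  a_2 = 0;  u_2 = (u_1 − 0)/5 = -1/12
  u_2 = -1/12;  a_3 = 2;  u_3 = (u_2 − 2)/5 = -5/12
Digits: (0, 3, 0, 2).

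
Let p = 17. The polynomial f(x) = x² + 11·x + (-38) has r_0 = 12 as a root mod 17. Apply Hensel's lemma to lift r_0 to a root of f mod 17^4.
r_3 = 39656 (mod 83521)

Hensel: r_{i+1} = r_i − f(r_i)·(f′(r_i))^{-1} mod 17^{i+2}, f′(x) = 2x + 11. Iterate:
  r_0 = 12 (mod 17)
  r_1 = 63 (mod 289)
  r_2 = 352 (mod 4913)
  r_3 = 39656 (mod 83521)
Final: r = 39656 satisfies f(r) ≡ 0 mod 17^4.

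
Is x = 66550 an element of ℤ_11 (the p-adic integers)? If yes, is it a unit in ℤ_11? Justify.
x ∈ ℤ_11 but not a unit; v_11(x) = 3 > 0

ℤ_11 = {x ∈ ℚ_11 : v_11(x) ≥ 0} and ℤ_11^× = {x ∈ ℤ_11 : v_11(x) = 0}. Here v_11(66550) = v_11(num) − v_11(den) = 3; compare against these criteria.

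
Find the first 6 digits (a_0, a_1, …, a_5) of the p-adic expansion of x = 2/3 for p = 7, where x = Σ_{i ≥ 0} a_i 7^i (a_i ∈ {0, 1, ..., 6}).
(a_0, …, a_5) = (3, 2, 2, 2, 2, 2)

v_7(2/3) = 0 (numerator and denominator both coprime to 7), so x ∈ ℤ_7^×. Compute digits iteratively via a_i = x_i mod 7, x_{i+1} = (x_i − a_i)/7, with x_0 = x:
  x_0 = 2/3;  a_0 = 3;  x_1 = (x_0 − 3)/7 = -1/3
  x_1 = -1/3;  a_1 = 2;  x_2 = (x_1 − 2)/7 = -1/3
  x_2 = -1/3;  a_2 = 2;  x_3 = (x_2 − 2)/7 = -1/3
  x_3 = -1/3;  a_3 = 2;  x_4 = (x_3 − 2)/7 = -1/3
  x_4 = -1/3;  a_4 = 2;  x_5 = (x_4 − 2)/7 = -1/3
  x_5 = -1/3;  a_5 = 2;  x_6 = (x_5 − 2)/7 = -1/3
Digits: (3, 2, 2, 2, 2, 2).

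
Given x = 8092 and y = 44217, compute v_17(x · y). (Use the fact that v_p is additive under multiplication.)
v_17(357803964) = 5

v_p(x) = 2 (factor: 8092 = 17^2 · 28); v_p(y) = 3 (factor: 44217 = 17^3 · 9). Additivity: v_p(xy) = v_p(x) + v_p(y) = 2 + 3 = 5. (Direct check: xy = 357803964 = 17^5 · (252).)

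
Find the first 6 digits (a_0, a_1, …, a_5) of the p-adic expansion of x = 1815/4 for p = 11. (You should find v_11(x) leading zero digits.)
(a_0, …, a_5) = (0, 0, 1, 3, 8, 2)

v_11(1815/4) = 2, so a_0 = ... = a_1 = 0. Factor out: x = 11^2 · u with u = 15/4 a unit in ℤ_11. Expand u iteratively via a_{v+i} = u_i mod 11, u_{i+1} = (u_i − a_{v+i})/11:
  u_0 = 15/4;  a_2 = 1;  u_1 = (u_0 − 1)/11 = 1/4
  u_1 = 1/4;  a_3 = 3;  u_2 = (u_1 − 3)/11 = -1/4
  u_2 = -1/4;  a_4 = 8;  u_3 = (u_2 − 8)/11 = -3/4
  u_3 = -3/4;  a_5 = 2;  u_4 = (u_3 − 2)/11 = -1/4
Digits: (0, 0, 1, 3, 8, 2).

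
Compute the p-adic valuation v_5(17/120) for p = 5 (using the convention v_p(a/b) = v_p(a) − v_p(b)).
v_5(17/120) = -1

Factor powers of 5 from the numerator and denominator of the reduced fraction: 17 = 5^0 · 17 and 120 = 5^1 · 24. Apply v_p(a/b) = v_p(a) − v_p(b): v_5(17/120) = 0 − 1 = -1.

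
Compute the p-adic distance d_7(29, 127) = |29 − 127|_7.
d_7(29, 127) = 1/49

Step 1 — x − y = 29 − 127 = -98. Step 2 — v_7(-98) = 2 (factor: -98 = −(7^2 · 2); the sign does not affect v_p). Step 3 — |x − y|_7 = 7^{-2} = 1/49.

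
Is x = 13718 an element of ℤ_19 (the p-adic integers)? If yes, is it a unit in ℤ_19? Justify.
x ∈ ℤ_19 but not a unit; v_19(x) = 3 > 0

ℤ_19 = {x ∈ ℚ_19 : v_19(x) ≥ 0} and ℤ_19^× = {x ∈ ℤ_19 : v_19(x) = 0}. Here v_19(13718) = v_19(num) − v_19(den) = 3; compare against these criteria.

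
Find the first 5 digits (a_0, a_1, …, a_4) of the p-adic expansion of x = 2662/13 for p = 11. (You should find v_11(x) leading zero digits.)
(a_0, …, a_4) = (0, 0, 0, 1, 5)

v_11(2662/13) = 3, so a_0 = ... = a_2 = 0. Factor out: x = 11^3 · u with u = 2/13 a unit in ℤ_11. Expand u iteratively via a_{v+i} = u_i mod 11, u_{i+1} = (u_i − a_{v+i})/11:
  u_0 = 2/13;  a_3 = 1;  u_1 = (u_0 − 1)/11 = -1/13
  u_1 = -1/13;  a_4 = 5;  u_2 = (u_1 − 5)/11 = -6/13
Digits: (0, 0, 0, 1, 5).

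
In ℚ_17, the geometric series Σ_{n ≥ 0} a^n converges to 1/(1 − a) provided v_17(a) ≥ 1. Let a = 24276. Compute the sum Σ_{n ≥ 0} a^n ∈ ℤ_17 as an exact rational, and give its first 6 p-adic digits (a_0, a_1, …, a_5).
Σ a^n = 1/(1 − a) = -1/24275;  first 6 digits = (1, 0, 16, 4, 1, 7)

v_17(a) = 2 ≥ 1, so the series converges in ℤ_17 to 1/(1 − a) = 1/(1 − 24276) = -1/24275. Expand this rational in ℤ_17: compute digits iteratively via d_i = x_i mod 17, x_{i+1} = (x_i − d_i)/17. The first 6 digits are (1, 0, 16, 4, 1, 7).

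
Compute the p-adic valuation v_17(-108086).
v_17(-108086) = 3

v_17(n) is the largest exponent k such that 17^k divides n. Factor out: -108086 = -17^3 · 22. (Sign doesn't affect v_p.) So v_17(-108086) = 3.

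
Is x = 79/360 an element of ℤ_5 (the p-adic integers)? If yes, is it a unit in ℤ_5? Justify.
x ∉ ℤ_5 (v_5(x) = -1 < 0)

ℤ_5 = {x ∈ ℚ_5 : v_5(x) ≥ 0} and ℤ_5^× = {x ∈ ℤ_5 : v_5(x) = 0}. Here v_5(79/360) = v_5(num) − v_5(den) = -1; compare against these criteria.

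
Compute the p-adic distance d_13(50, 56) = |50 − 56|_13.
d_13(50, 56) = 1

Step 1 — x − y = 50 − 56 = -6. Step 2 — v_13(-6) = 0 (factor: -6 = −(13^0 · 6); the sign does not affect v_p). Step 3 — |x − y|_13 = 13^{0} = 1.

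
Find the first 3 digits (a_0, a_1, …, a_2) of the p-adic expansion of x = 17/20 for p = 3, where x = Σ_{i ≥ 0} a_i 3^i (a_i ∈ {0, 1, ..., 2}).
(a_0, …, a_2) = (1, 1, 1)

v_3(17/20) = 0 (numerator and denominator both coprime to 3), so x ∈ ℤ_3^×. Compute digits iteratively via a_i = x_i mod 3, x_{i+1} = (x_i − a_i)/3, with x_0 = x:
  x_0 = 17/20;  a_0 = 1;  x_1 = (x_0 − 1)/3 = -1/20
  x_1 = -1/20;  a_1 = 1;  x_2 = (x_1 − 1)/3 = -7/20
  x_2 = -7/20;  a_2 = 1;  x_3 = (x_2 − 1)/3 = -9/20
Digits: (1, 1, 1).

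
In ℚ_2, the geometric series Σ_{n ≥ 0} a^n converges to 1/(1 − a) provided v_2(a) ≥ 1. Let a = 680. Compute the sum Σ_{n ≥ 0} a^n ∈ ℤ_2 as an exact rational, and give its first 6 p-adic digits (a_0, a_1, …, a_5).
Σ a^n = 1/(1 − a) = -1/679;  first 6 digits = (1, 0, 0, 1, 0, 1)

v_2(a) = 3 ≥ 1, so the series converges in ℤ_2 to 1/(1 − a) = 1/(1 − 680) = -1/679. Expand this rational in ℤ_2: compute digits iteratively via d_i = x_i mod 2, x_{i+1} = (x_i − d_i)/2. The first 6 digits are (1, 0, 0, 1, 0, 1).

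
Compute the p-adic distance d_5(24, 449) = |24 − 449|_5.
d_5(24, 449) = 1/25

Step 1 — x − y = 24 − 449 = -425. Step 2 — v_5(-425) = 2 (factor: -425 = −(5^2 · 17); the sign does not affect v_p). Step 3 — |x − y|_5 = 5^{-2} = 1/25.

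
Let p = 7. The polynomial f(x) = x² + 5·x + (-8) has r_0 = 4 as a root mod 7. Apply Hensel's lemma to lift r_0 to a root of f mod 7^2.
r_1 = 32 (mod 49)

Hensel: r_{i+1} = r_i − f(r_i)·(f′(r_i))^{-1} mod 7^{i+2}, f′(x) = 2x + 5. Iterate:
  r_0 = 4 (mod 7)
  r_1 = 32 (mod 49)
Final: r = 32 satisfies f(r) ≡ 0 mod 7^2.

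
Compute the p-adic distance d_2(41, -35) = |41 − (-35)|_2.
d_2(41, -35) = 1/4

Step 1 — x − y = 41 − (-35) = 76. Step 2 — v_2(76) = 2 (factor: 76 = (2^2 · 19); the sign does not affect v_p). Step 3 — |x − y|_2 = 2^{-2} = 1/4.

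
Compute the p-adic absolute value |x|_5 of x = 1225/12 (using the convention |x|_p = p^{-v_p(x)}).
|1225/12|_5 = 1/25

Step 1 — compute v_5(x) by factoring powers of 5 out of the numerator and denominator: v_5(1225/12) = 2. Step 2 — apply |x|_p = p^{-v_p(x)} = 5^{-2} = 1/25.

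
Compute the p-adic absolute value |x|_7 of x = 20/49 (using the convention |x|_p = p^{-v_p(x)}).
|20/49|_7 = 49

Step 1 — compute v_7(x) by factoring powers of 7 out of the numerator and denominator: v_7(20/49) = -2. Step 2 — apply |x|_p = p^{-v_p(x)} = 7^{2} = 49.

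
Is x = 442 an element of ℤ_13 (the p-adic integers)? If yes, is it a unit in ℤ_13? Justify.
x ∈ ℤ_13 but not a unit; v_13(x) = 1 > 0

ℤ_13 = {x ∈ ℚ_13 : v_13(x) ≥ 0} and ℤ_13^× = {x ∈ ℤ_13 : v_13(x) = 0}. Here v_13(442) = v_13(num) − v_13(den) = 1; compare against these criteria.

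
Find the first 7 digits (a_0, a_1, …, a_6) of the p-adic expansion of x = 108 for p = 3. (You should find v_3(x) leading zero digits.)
(a_0, …, a_6) = (0, 0, 0, 1, 1, 0, 0)

v_3(108) = 3, so a_0 = ... = a_2 = 0. Factor out: x = 3^3 · u with u = 4 a unit in ℤ_3. Expand u iteratively via a_{v+i} = u_i mod 3, u_{i+1} = (u_i − a_{v+i})/3:
  u_0 = 4;  a_3 = 1;  u_1 = (u_0 − 1)/3 = 1
  u_1 = 1;  a_4 = 1;  u_2 = (u_1 − 1)/3 = 0
  u_2 = 0;  a_5 = 0;  u_3 = (u_2 − 0)/3 = 0
  u_3 = 0;  a_6 = 0;  u_4 = (u_3 − 0)/3 = 0
Digits: (0, 0, 0, 1, 1, 0, 0).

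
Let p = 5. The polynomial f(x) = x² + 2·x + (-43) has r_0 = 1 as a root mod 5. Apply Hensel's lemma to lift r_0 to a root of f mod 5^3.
r_2 = 111 (mod 125)

Hensel: r_{i+1} = r_i − f(r_i)·(f′(r_i))^{-1} mod 5^{i+2}, f′(x) = 2x + 2. Iterate:
  r_0 = 1 (mod 5)
  r_1 = 11 (mod 25)
  r_2 = 111 (mod 125)
Final: r = 111 satisfies f(r) ≡ 0 mod 5^3.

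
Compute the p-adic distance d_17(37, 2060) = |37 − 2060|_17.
d_17(37, 2060) = 1/289

Step 1 — x − y = 37 − 2060 = -2023. Step 2 — v_17(-2023) = 2 (factor: -2023 = −(17^2 · 7); the sign does not affect v_p). Step 3 — |x − y|_17 = 17^{-2} = 1/289.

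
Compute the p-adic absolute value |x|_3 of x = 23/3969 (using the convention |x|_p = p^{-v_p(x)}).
|23/3969|_3 = 81

Step 1 — compute v_3(x) by factoring powers of 3 out of the numerator and denominator: v_3(23/3969) = -4. Step 2 — apply |x|_p = p^{-v_p(x)} = 3^{4} = 81.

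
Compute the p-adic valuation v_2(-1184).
v_2(-1184) = 5

v_2(n) is the largest exponent k such that 2^k divides n. Factor out: -1184 = -2^5 · 37. (Sign doesn't affect v_p.) So v_2(-1184) = 5.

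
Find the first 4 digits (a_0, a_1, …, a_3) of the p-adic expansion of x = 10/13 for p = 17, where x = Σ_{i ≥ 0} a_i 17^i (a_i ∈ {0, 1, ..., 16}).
(a_0, …, a_3) = (6, 1, 13, 11)

v_17(10/13) = 0 (numerator and denominator both coprime to 17), so x ∈ ℤ_17^×. Compute digits iteratively via a_i = x_i mod 17, x_{i+1} = (x_i − a_i)/17, with x_0 = x:
  x_0 = 10/13;  a_0 = 6;  x_1 = (x_0 − 6)/17 = -4/13
  x_1 = -4/13;  a_1 = 1;  x_2 = (x_1 − 1)/17 = -1/13
  x_2 = -1/13;  a_2 = 13;  x_3 = (x_2 − 13)/17 = -10/13
  x_3 = -10/13;  a_3 = 11;  x_4 = (x_3 − 11)/17 = -9/13
Digits: (6, 1, 13, 11).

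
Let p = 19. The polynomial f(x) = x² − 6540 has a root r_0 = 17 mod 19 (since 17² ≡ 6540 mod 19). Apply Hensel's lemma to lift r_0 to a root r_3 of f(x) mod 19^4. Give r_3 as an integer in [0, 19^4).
r_3 = 69120 (mod 130321)

Hensel's recurrence: r_{i+1} = r_i − f(r_i)·(f′(r_i))^{-1} mod 19^{i+2}, with f′(x) = 2x. Iterate:
  r_0 = 17 (mod 19)
  r_1 = 169 (mod 361)
  r_2 = 530 (mod 6859)
  r_3 = 69120 (mod 130321)
Final: r_3 = 69120, and one checks f(r_3) ≡ 0 mod 19^4.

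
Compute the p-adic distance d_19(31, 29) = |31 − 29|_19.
d_19(31, 29) = 1

Step 1 — x − y = 31 − 29 = 2. Step 2 — v_19(2) = 0 (factor: 2 = (19^0 · 2); the sign does not affect v_p). Step 3 — |x − y|_19 = 19^{0} = 1.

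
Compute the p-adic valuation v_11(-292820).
v_11(-292820) = 4

v_11(n) is the largest exponent k such that 11^k divides n. Factor out: -292820 = -11^4 · 20. (Sign doesn't affect v_p.) So v_11(-292820) = 4.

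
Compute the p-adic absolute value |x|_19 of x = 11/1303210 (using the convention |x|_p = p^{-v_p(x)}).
|11/1303210|_19 = 130321

Step 1 — compute v_19(x) by factoring powers of 19 out of the numerator and denominator: v_19(11/1303210) = -4. Step 2 — apply |x|_p = p^{-v_p(x)} = 19^{4} = 130321.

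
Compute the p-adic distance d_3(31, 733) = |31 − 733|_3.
d_3(31, 733) = 1/27

Step 1 — x − y = 31 − 733 = -702. Step 2 — v_3(-702) = 3 (factor: -702 = −(3^3 · 26); the sign does not affect v_p). Step 3 — |x − y|_3 = 3^{-3} = 1/27.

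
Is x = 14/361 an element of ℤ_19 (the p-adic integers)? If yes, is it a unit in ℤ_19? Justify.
x ∉ ℤ_19 (v_19(x) = -2 < 0)

ℤ_19 = {x ∈ ℚ_19 : v_19(x) ≥ 0} and ℤ_19^× = {x ∈ ℤ_19 : v_19(x) = 0}. Here v_19(14/361) = v_19(num) − v_19(den) = -2; compare against these criteria.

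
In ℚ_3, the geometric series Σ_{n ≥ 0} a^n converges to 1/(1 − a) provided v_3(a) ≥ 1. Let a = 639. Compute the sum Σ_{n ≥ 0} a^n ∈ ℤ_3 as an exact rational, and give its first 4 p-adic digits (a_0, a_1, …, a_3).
Σ a^n = 1/(1 − a) = -1/638;  first 4 digits = (1, 0, 2, 2)

v_3(a) = 2 ≥ 1, so the series converges in ℤ_3 to 1/(1 − a) = 1/(1 − 639) = -1/638. Expand this rational in ℤ_3: compute digits iteratively via d_i = x_i mod 3, x_{i+1} = (x_i − d_i)/3. The first 4 digits are (1, 0, 2, 2).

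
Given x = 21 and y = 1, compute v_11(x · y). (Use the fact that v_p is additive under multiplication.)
v_11(21) = 0

v_p(x) = 0 (factor: 21 = 11^0 · 21); v_p(y) = 0 (factor: 1 = 11^0 · 1). Additivity: v_p(xy) = v_p(x) + v_p(y) = 0 + 0 = 0. (Direct check: xy = 21 = 11^0 · (21).)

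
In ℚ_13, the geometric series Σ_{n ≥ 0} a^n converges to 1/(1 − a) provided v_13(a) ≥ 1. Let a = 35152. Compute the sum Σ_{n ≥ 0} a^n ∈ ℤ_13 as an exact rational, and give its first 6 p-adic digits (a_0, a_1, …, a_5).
Σ a^n = 1/(1 − a) = -1/35151;  first 6 digits = (1, 0, 0, 3, 1, 0)

v_13(a) = 3 ≥ 1, so the series converges in ℤ_13 to 1/(1 − a) = 1/(1 − 35152) = -1/35151. Expand this rational in ℤ_13: compute digits iteratively via d_i = x_i mod 13, x_{i+1} = (x_i − d_i)/13. The first 6 digits are (1, 0, 0, 3, 1, 0).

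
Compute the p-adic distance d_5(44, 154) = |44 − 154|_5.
d_5(44, 154) = 1/5

Step 1 — x − y = 44 − 154 = -110. Step 2 — v_5(-110) = 1 (factor: -110 = −(5^1 · 22); the sign does not affect v_p). Step 3 — |x − y|_5 = 5^{-1} = 1/5.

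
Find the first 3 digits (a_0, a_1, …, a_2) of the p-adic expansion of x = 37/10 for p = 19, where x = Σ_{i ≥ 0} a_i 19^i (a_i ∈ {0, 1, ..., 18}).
(a_0, …, a_2) = (17, 5, 13)

v_19(37/10) = 0 (numerator and denominator both coprime to 19), so x ∈ ℤ_19^×. Compute digits iteratively via a_i = x_i mod 19, x_{i+1} = (x_i − a_i)/19, with x_0 = x:
  x_0 = 37/10;  a_0 = 17;  x_1 = (x_0 − 17)/19 = -7/10
  x_1 = -7/10;  a_1 = 5;  x_2 = (x_1 − 5)/19 = -3/10
  x_2 = -3/10;  a_2 = 13;  x_3 = (x_2 − 13)/19 = -7/10
Digits: (17, 5, 13).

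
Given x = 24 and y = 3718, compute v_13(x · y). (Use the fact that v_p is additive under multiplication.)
v_13(89232) = 2

v_p(x) = 0 (factor: 24 = 13^0 · 24); v_p(y) = 2 (factor: 3718 = 13^2 · 22). Additivity: v_p(xy) = v_p(x) + v_p(y) = 0 + 2 = 2. (Direct check: xy = 89232 = 13^2 · (528).)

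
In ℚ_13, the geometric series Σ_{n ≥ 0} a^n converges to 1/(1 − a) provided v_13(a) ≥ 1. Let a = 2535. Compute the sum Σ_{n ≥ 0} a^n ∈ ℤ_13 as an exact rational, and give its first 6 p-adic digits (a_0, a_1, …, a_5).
Σ a^n = 1/(1 − a) = -1/2534;  first 6 digits = (1, 0, 2, 1, 4, 4)

v_13(a) = 2 ≥ 1, so the series converges in ℤ_13 to 1/(1 − a) = 1/(1 − 2535) = -1/2534. Expand this rational in ℤ_13: compute digits iteratively via d_i = x_i mod 13, x_{i+1} = (x_i − d_i)/13. The first 6 digits are (1, 0, 2, 1, 4, 4).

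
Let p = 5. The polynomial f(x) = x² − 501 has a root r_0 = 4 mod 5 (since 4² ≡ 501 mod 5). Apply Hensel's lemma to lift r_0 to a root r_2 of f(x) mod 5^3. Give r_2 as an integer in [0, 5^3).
r_2 = 124 (mod 125)

Hensel's recurrence: r_{i+1} = r_i − f(r_i)·(f′(r_i))^{-1} mod 5^{i+2}, with f′(x) = 2x. Iterate:
  r_0 = 4 (mod 5)
  r_1 = 24 (mod 25)
  r_2 = 124 (mod 125)
Final: r_2 = 124, and one checks f(r_2) ≡ 0 mod 5^3.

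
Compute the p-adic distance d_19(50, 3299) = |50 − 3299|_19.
d_19(50, 3299) = 1/361

Step 1 — x − y = 50 − 3299 = -3249. Step 2 — v_19(-3249) = 2 (factor: -3249 = −(19^2 · 9); the sign does not affect v_p). Step 3 — |x − y|_19 = 19^{-2} = 1/361.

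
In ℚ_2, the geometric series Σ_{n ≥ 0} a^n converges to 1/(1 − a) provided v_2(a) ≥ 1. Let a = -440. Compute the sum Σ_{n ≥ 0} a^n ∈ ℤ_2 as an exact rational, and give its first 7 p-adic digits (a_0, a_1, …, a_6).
Σ a^n = 1/(1 − a) = 1/441;  first 7 digits = (1, 0, 0, 1, 0, 0, 0)

v_2(a) = 3 ≥ 1, so the series converges in ℤ_2 to 1/(1 − a) = 1/(1 − (-440)) = 1/441. Expand this rational in ℤ_2: compute digits iteratively via d_i = x_i mod 2, x_{i+1} = (x_i − d_i)/2. The first 7 digits are (1, 0, 0, 1, 0, 0, 0).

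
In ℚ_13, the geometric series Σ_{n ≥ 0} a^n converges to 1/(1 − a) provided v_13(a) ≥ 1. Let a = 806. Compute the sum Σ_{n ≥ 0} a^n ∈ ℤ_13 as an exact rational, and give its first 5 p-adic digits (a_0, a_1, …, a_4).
Σ a^n = 1/(1 − a) = -1/805;  first 5 digits = (1, 10, 0, 9, 2)

v_13(a) = 1 ≥ 1, so the series converges in ℤ_13 to 1/(1 − a) = 1/(1 − 806) = -1/805. Expand this rational in ℤ_13: compute digits iteratively via d_i = x_i mod 13, x_{i+1} = (x_i − d_i)/13. The first 5 digits are (1, 10, 0, 9, 2).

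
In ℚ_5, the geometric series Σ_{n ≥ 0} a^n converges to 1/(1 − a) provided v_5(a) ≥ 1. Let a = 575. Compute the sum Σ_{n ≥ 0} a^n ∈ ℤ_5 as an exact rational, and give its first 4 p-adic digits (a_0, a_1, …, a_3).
Σ a^n = 1/(1 − a) = -1/574;  first 4 digits = (1, 0, 3, 4)

v_5(a) = 2 ≥ 1, so the series converges in ℤ_5 to 1/(1 − a) = 1/(1 − 575) = -1/574. Expand this rational in ℤ_5: compute digits iteratively via d_i = x_i mod 5, x_{i+1} = (x_i − d_i)/5. The first 4 digits are (1, 0, 3, 4).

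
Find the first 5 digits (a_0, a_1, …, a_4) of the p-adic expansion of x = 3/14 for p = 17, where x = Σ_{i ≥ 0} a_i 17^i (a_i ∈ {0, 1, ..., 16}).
(a_0, …, a_4) = (16, 10, 3, 1, 6)

v_17(3/14) = 0 (numerator and denominator both coprime to 17), so x ∈ ℤ_17^×. Compute digits iteratively via a_i = x_i mod 17, x_{i+1} = (x_i − a_i)/17, with x_0 = x:
  x_0 = 3/14;  a_0 = 16;  x_1 = (x_0 − 16)/17 = -13/14
  x_1 = -13/14;  a_1 = 10;  x_2 = (x_1 − 10)/17 = -9/14
  x_2 = -9/14;  a_2 = 3;  x_3 = (x_2 − 3)/17 = -3/14
  x_3 = -3/14;  a_3 = 1;  x_4 = (x_3 − 1)/17 = -1/14
  x_4 = -1/14;  a_4 = 6;  x_5 = (x_4 − 6)/17 = -5/14
Digits: (16, 10, 3, 1, 6).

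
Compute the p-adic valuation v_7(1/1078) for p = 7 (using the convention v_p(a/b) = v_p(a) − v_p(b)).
v_7(1/1078) = -2

Factor powers of 7 from the numerator and denominator of the reduced fraction: 1 = 7^0 · 1 and 1078 = 7^2 · 22. Apply v_p(a/b) = v_p(a) − v_p(b): v_7(1/1078) = 0 − 2 = -2.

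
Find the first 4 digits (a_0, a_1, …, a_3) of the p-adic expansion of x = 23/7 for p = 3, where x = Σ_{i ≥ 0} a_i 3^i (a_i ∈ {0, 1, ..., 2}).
(a_0, …, a_3) = (2, 0, 1, 1)

v_3(23/7) = 0 (numerator and denominator both coprime to 3), so x ∈ ℤ_3^×. Compute digits iteratively via a_i = x_i mod 3, x_{i+1} = (x_i − a_i)/3, with x_0 = x:
  x_0 = 23/7;  a_0 = 2;  x_1 = (x_0 − 2)/3 = 3/7
  x_1 = 3/7;  a_1 = 0;  x_2 = (x_1 − 0)/3 = 1/7
  x_2 = 1/7;  a_2 = 1;  x_3 = (x_2 − 1)/3 = -2/7
  x_3 = -2/7;  a_3 = 1;  x_4 = (x_3 − 1)/3 = -3/7
Digits: (2, 0, 1, 1).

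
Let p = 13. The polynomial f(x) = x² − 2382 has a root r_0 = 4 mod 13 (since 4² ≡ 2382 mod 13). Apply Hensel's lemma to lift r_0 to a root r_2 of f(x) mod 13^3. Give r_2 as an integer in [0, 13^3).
r_2 = 849 (mod 2197)

Hensel's recurrence: r_{i+1} = r_i − f(r_i)·(f′(r_i))^{-1} mod 13^{i+2}, with f′(x) = 2x. Iterate:
  r_0 = 4 (mod 13)
  r_1 = 4 (mod 169)
  r_2 = 849 (mod 2197)
Final: r_2 = 849, and one checks f(r_2) ≡ 0 mod 13^3.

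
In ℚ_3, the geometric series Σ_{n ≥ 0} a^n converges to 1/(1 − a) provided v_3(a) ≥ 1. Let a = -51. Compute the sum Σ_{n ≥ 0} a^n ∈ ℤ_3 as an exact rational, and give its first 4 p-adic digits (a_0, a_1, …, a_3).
Σ a^n = 1/(1 − a) = 1/52;  first 4 digits = (1, 1, 1, 2)

v_3(a) = 1 ≥ 1, so the series converges in ℤ_3 to 1/(1 − a) = 1/(1 − (-51)) = 1/52. Expand this rational in ℤ_3: compute digits iteratively via d_i = x_i mod 3, x_{i+1} = (x_i − d_i)/3. The first 4 digits are (1, 1, 1, 2).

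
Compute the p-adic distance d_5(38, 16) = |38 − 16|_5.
d_5(38, 16) = 1

Step 1 — x − y = 38 − 16 = 22. Step 2 — v_5(22) = 0 (factor: 22 = (5^0 · 22); the sign does not affect v_p). Step 3 — |x − y|_5 = 5^{0} = 1.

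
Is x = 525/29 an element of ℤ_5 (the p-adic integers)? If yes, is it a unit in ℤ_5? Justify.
x ∈ ℤ_5 but not a unit; v_5(x) = 2 > 0

ℤ_5 = {x ∈ ℚ_5 : v_5(x) ≥ 0} and ℤ_5^× = {x ∈ ℤ_5 : v_5(x) = 0}. Here v_5(525/29) = v_5(num) − v_5(den) = 2; compare against these criteria.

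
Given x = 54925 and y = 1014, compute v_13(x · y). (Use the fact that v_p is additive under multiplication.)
v_13(55693950) = 5

v_p(x) = 3 (factor: 54925 = 13^3 · 25); v_p(y) = 2 (factor: 1014 = 13^2 · 6). Additivity: v_p(xy) = v_p(x) + v_p(y) = 3 + 2 = 5. (Direct check: xy = 55693950 = 13^5 · (150).)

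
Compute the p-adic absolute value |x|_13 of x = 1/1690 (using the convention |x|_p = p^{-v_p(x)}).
|1/1690|_13 = 169

Step 1 — compute v_13(x) by factoring powers of 13 out of the numerator and denominator: v_13(1/1690) = -2. Step 2 — apply |x|_p = p^{-v_p(x)} = 13^{2} = 169.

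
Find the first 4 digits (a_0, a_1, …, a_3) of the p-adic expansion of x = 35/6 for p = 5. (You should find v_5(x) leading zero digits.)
(a_0, …, a_3) = (0, 2, 4, 0)

v_5(35/6) = 1, so a_0 = ... = a_0 = 0. Factor out: x = 5^1 · u with u = 7/6 a unit in ℤ_5. Expand u iteratively via a_{v+i} = u_i mod 5, u_{i+1} = (u_i − a_{v+i})/5:
  u_0 = 7/6;  a_1 = 2;  u_1 = (u_0 − 2)/5 = -1/6
  u_1 = -1/6;  a_2 = 4;  u_2 = (u_1 − 4)/5 = -5/6
  u_2 = -5/6;  a_3 = 0;  u_3 = (u_2 − 0)/5 = -1/6
Digits: (0, 2, 4, 0).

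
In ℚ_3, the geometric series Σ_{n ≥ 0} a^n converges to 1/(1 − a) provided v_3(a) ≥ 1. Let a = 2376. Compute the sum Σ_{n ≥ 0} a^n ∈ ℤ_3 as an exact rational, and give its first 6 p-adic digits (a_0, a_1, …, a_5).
Σ a^n = 1/(1 − a) = -1/2375;  first 6 digits = (1, 0, 0, 1, 2, 0)

v_3(a) = 3 ≥ 1, so the series converges in ℤ_3 to 1/(1 − a) = 1/(1 − 2376) = -1/2375. Expand this rational in ℤ_3: compute digits iteratively via d_i = x_i mod 3, x_{i+1} = (x_i − d_i)/3. The first 6 digits are (1, 0, 0, 1, 2, 0).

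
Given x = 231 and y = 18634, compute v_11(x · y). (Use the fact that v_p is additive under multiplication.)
v_11(4304454) = 4

v_p(x) = 1 (factor: 231 = 11^1 · 21); v_p(y) = 3 (factor: 18634 = 11^3 · 14). Additivity: v_p(xy) = v_p(x) + v_p(y) = 1 + 3 = 4. (Direct check: xy = 4304454 = 11^4 · (294).)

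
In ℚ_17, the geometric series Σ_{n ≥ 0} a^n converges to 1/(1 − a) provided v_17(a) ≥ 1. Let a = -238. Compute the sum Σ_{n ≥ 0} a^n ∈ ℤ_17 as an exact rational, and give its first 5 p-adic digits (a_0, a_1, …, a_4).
Σ a^n = 1/(1 − a) = 1/239;  first 5 digits = (1, 3, 8, 4, 5)

v_17(a) = 1 ≥ 1, so the series converges in ℤ_17 to 1/(1 − a) = 1/(1 − (-238)) = 1/239. Expand this rational in ℤ_17: compute digits iteratively via d_i = x_i mod 17, x_{i+1} = (x_i − d_i)/17. The first 5 digits are (1, 3, 8, 4, 5).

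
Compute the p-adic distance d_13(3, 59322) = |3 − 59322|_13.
d_13(3, 59322) = 1/2197

Step 1 — x − y = 3 − 59322 = -59319. Step 2 — v_13(-59319) = 3 (factor: -59319 = −(13^3 · 27); the sign does not affect v_p). Step 3 — |x − y|_13 = 13^{-3} = 1/2197.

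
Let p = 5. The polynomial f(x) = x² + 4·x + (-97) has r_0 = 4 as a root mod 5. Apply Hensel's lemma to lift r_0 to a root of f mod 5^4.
r_3 = 49 (mod 625)

Hensel: r_{i+1} = r_i − f(r_i)·(f′(r_i))^{-1} mod 5^{i+2}, f′(x) = 2x + 4. Iterate:
  r_0 = 4 (mod 5)
  r_1 = 24 (mod 25)
  r_2 = 49 (mod 125)
  r_3 = 49 (mod 625)
Final: r = 49 satisfies f(r) ≡ 0 mod 5^4.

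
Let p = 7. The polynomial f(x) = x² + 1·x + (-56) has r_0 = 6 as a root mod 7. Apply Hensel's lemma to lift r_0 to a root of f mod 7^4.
r_3 = 2393 (mod 2401)

Hensel: r_{i+1} = r_i − f(r_i)·(f′(r_i))^{-1} mod 7^{i+2}, f′(x) = 2x + 1. Iterate:
  r_0 = 6 (mod 7)
  r_1 = 41 (mod 49)
  r_2 = 335 (mod 343)
  r_3 = 2393 (mod 2401)
Final: r = 2393 satisfies f(r) ≡ 0 mod 7^4.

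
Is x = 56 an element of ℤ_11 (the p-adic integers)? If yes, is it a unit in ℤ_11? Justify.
x ∈ ℤ_11^× (unit); v_11(x) = 0

ℤ_11 = {x ∈ ℚ_11 : v_11(x) ≥ 0} and ℤ_11^× = {x ∈ ℤ_11 : v_11(x) = 0}. Here v_11(56) = v_11(num) − v_11(den) = 0; compare against these criteria.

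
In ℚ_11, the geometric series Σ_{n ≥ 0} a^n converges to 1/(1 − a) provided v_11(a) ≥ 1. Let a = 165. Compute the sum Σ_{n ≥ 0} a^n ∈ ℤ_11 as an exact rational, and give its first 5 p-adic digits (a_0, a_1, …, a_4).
Σ a^n = 1/(1 − a) = -1/164;  first 5 digits = (1, 4, 6, 7, 3)

v_11(a) = 1 ≥ 1, so the series converges in ℤ_11 to 1/(1 − a) = 1/(1 − 165) = -1/164. Expand this rational in ℤ_11: compute digits iteratively via d_i = x_i mod 11, x_{i+1} = (x_i − d_i)/11. The first 5 digits are (1, 4, 6, 7, 3).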